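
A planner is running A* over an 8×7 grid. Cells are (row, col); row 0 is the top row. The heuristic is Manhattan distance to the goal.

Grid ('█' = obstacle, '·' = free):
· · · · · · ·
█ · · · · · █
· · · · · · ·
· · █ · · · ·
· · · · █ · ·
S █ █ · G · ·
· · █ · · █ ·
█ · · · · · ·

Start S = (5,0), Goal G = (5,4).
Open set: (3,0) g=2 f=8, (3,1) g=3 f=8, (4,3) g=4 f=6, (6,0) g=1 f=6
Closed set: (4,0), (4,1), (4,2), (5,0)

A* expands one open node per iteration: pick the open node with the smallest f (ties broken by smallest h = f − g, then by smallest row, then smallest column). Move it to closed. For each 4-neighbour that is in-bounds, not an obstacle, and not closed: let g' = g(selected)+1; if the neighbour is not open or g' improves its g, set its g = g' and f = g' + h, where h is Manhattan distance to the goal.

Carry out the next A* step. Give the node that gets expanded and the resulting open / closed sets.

step 1: expand (4,3) (f=6, h=2) → closed; open now [(3,0) g=2 f=8, (3,1) g=3 f=8, (3,3) g=5 f=8, (5,3) g=5 f=6, (6,0) g=1 f=6]

expanded=(4,3); open=[(3,0) g=2 f=8, (3,1) g=3 f=8, (3,3) g=5 f=8, (5,3) g=5 f=6, (6,0) g=1 f=6]; closed=[(4,0), (4,1), (4,2), (4,3), (5,0)]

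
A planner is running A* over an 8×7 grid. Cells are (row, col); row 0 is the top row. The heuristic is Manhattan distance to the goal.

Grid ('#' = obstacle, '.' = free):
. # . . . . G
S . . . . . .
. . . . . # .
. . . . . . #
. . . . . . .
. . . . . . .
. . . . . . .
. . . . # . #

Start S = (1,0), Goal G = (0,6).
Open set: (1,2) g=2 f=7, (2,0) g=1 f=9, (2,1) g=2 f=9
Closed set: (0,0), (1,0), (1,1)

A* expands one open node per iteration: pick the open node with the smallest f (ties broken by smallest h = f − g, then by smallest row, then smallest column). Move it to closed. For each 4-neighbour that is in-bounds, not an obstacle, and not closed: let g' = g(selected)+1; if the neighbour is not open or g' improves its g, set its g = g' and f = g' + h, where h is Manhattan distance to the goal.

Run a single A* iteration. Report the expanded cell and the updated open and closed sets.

expanded=(1,2); open=[(0,2) g=3 f=7, (1,3) g=3 f=7, (2,0) g=1 f=9, (2,1) g=2 f=9, (2,2) g=3 f=9]; closed=[(0,0), (1,0), (1,1), (1,2)]

step 1: expand (1,2) (f=7, h=5) → closed; open now [(0,2) g=3 f=7, (1,3) g=3 f=7, (2,0) g=1 f=9, (2,1) g=2 f=9, (2,2) g=3 f=9]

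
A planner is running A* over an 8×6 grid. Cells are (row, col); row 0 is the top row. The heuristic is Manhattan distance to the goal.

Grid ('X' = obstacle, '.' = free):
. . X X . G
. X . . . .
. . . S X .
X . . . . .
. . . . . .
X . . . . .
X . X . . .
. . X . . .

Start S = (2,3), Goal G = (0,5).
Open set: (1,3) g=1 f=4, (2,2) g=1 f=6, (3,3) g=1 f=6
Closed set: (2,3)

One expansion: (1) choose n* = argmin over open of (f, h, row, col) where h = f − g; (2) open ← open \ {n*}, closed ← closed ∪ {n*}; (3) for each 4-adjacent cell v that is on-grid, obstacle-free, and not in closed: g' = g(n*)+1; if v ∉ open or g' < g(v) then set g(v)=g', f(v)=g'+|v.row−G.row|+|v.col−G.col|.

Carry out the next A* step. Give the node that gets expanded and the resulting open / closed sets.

expanded=(1,3); open=[(1,2) g=2 f=6, (1,4) g=2 f=4, (2,2) g=1 f=6, (3,3) g=1 f=6]; closed=[(1,3), (2,3)]

step 1: expand (1,3) (f=4, h=3) → closed; open now [(1,2) g=2 f=6, (1,4) g=2 f=4, (2,2) g=1 f=6, (3,3) g=1 f=6]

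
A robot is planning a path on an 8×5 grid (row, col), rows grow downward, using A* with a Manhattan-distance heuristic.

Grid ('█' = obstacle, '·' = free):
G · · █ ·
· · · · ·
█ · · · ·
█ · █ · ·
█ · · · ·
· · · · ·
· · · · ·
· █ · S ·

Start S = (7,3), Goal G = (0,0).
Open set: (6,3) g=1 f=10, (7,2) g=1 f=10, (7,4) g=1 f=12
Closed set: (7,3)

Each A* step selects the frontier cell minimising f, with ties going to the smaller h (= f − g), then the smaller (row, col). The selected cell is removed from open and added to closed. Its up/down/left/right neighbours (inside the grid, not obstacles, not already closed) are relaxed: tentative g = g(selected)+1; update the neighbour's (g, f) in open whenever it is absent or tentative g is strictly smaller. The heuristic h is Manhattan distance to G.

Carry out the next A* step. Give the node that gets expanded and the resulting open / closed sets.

expanded=(6,3); open=[(5,3) g=2 f=10, (6,2) g=2 f=10, (6,4) g=2 f=12, (7,2) g=1 f=10, (7,4) g=1 f=12]; closed=[(6,3), (7,3)]

step 1: expand (6,3) (f=10, h=9) → closed; open now [(5,3) g=2 f=10, (6,2) g=2 f=10, (6,4) g=2 f=12, (7,2) g=1 f=10, (7,4) g=1 f=12]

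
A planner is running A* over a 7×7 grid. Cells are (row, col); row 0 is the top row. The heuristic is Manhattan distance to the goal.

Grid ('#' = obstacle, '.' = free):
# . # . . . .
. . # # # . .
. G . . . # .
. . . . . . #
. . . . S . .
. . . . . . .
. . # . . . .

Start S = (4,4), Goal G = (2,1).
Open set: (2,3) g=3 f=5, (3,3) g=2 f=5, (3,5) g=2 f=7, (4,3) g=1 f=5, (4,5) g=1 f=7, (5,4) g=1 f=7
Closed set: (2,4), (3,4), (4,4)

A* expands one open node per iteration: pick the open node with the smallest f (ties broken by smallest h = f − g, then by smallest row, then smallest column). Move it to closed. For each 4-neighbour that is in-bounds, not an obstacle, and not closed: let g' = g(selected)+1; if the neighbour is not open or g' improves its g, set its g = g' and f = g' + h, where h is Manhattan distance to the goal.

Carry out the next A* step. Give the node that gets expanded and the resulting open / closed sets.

expanded=(2,3); open=[(2,2) g=4 f=5, (3,3) g=2 f=5, (3,5) g=2 f=7, (4,3) g=1 f=5, (4,5) g=1 f=7, (5,4) g=1 f=7]; closed=[(2,3), (2,4), (3,4), (4,4)]

step 1: expand (2,3) (f=5, h=2) → closed; open now [(2,2) g=4 f=5, (3,3) g=2 f=5, (3,5) g=2 f=7, (4,3) g=1 f=5, (4,5) g=1 f=7, (5,4) g=1 f=7]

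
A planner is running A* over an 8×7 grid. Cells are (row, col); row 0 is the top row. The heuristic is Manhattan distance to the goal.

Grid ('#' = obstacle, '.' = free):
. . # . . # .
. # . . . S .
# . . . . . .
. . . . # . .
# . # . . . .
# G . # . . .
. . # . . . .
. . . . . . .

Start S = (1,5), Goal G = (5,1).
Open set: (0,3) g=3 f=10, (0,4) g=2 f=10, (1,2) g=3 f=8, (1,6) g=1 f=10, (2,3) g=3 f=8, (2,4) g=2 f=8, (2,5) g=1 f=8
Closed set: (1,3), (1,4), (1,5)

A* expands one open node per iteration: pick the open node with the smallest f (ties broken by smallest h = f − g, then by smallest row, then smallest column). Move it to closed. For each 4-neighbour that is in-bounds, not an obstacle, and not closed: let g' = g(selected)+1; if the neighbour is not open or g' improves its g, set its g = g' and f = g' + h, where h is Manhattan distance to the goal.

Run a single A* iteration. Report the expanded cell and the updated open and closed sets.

step 1: expand (1,2) (f=8, h=5) → closed; open now [(0,3) g=3 f=10, (0,4) g=2 f=10, (1,6) g=1 f=10, (2,2) g=4 f=8, (2,3) g=3 f=8, (2,4) g=2 f=8, (2,5) g=1 f=8]

expanded=(1,2); open=[(0,3) g=3 f=10, (0,4) g=2 f=10, (1,6) g=1 f=10, (2,2) g=4 f=8, (2,3) g=3 f=8, (2,4) g=2 f=8, (2,5) g=1 f=8]; closed=[(1,2), (1,3), (1,4), (1,5)]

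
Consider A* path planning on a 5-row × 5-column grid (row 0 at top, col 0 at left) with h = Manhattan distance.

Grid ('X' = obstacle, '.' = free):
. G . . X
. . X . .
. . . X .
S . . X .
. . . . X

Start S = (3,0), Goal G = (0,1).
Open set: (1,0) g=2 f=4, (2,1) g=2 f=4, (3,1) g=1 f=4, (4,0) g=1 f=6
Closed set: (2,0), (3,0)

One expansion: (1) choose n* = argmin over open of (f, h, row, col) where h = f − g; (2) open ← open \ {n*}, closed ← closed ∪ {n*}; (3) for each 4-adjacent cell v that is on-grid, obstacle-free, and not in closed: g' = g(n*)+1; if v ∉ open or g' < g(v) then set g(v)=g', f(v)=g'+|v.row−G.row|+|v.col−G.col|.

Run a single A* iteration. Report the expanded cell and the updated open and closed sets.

step 1: expand (1,0) (f=4, h=2) → closed; open now [(0,0) g=3 f=4, (1,1) g=3 f=4, (2,1) g=2 f=4, (3,1) g=1 f=4, (4,0) g=1 f=6]

expanded=(1,0); open=[(0,0) g=3 f=4, (1,1) g=3 f=4, (2,1) g=2 f=4, (3,1) g=1 f=4, (4,0) g=1 f=6]; closed=[(1,0), (2,0), (3,0)]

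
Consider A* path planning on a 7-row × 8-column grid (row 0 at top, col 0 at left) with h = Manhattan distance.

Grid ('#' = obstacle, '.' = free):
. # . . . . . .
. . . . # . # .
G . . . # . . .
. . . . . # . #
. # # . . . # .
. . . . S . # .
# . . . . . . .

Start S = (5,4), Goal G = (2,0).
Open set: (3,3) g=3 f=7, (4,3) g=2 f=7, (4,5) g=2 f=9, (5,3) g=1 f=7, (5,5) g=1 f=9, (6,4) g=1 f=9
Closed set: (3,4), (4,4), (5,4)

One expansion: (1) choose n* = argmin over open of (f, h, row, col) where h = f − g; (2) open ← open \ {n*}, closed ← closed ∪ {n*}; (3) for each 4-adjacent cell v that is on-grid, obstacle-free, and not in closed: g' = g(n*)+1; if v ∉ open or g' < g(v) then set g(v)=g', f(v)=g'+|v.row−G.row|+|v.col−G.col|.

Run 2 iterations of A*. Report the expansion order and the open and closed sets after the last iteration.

order=[(3,3) → (2,3)]; open=[(1,3) g=5 f=9, (2,2) g=5 f=7, (3,2) g=4 f=7, (4,3) g=2 f=7, (4,5) g=2 f=9, (5,3) g=1 f=7, (5,5) g=1 f=9, (6,4) g=1 f=9]; closed=[(2,3), (3,3), (3,4), (4,4), (5,4)]

step 1: expand (3,3) (f=7, h=4) → closed; open now [(2,3) g=4 f=7, (3,2) g=4 f=7, (4,3) g=2 f=7, (4,5) g=2 f=9, (5,3) g=1 f=7, (5,5) g=1 f=9, (6,4) g=1 f=9]
step 2: expand (2,3) (f=7, h=3) → closed; open now [(1,3) g=5 f=9, (2,2) g=5 f=7, (3,2) g=4 f=7, (4,3) g=2 f=7, (4,5) g=2 f=9, (5,3) g=1 f=7, (5,5) g=1 f=9, (6,4) g=1 f=9]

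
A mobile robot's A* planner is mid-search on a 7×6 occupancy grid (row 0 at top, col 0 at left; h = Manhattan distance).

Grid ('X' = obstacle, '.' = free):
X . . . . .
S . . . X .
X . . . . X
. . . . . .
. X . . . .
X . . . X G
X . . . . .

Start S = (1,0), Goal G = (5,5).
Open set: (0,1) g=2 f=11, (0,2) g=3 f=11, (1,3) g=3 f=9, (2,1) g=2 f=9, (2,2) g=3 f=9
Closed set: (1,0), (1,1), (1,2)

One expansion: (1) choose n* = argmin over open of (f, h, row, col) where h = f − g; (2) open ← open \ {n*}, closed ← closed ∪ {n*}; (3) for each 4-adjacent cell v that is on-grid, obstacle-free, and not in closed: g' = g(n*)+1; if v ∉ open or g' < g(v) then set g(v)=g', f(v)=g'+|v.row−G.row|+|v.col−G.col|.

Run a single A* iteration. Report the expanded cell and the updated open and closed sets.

expanded=(1,3); open=[(0,1) g=2 f=11, (0,2) g=3 f=11, (0,3) g=4 f=11, (2,1) g=2 f=9, (2,2) g=3 f=9, (2,3) g=4 f=9]; closed=[(1,0), (1,1), (1,2), (1,3)]

step 1: expand (1,3) (f=9, h=6) → closed; open now [(0,1) g=2 f=11, (0,2) g=3 f=11, (0,3) g=4 f=11, (2,1) g=2 f=9, (2,2) g=3 f=9, (2,3) g=4 f=9]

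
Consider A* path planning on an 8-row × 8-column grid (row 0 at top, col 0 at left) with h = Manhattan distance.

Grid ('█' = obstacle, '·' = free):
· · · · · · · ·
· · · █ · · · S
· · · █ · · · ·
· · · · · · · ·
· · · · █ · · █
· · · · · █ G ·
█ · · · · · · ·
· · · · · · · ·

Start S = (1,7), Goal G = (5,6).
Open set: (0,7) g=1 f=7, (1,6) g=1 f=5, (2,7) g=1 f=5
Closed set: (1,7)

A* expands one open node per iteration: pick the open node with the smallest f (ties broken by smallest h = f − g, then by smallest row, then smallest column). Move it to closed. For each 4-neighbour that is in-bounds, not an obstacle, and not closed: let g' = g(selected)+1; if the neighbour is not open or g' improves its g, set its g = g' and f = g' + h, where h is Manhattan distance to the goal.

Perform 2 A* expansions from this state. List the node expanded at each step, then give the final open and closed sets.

step 1: expand (1,6) (f=5, h=4) → closed; open now [(0,6) g=2 f=7, (0,7) g=1 f=7, (1,5) g=2 f=7, (2,6) g=2 f=5, (2,7) g=1 f=5]
step 2: expand (2,6) (f=5, h=3) → closed; open now [(0,6) g=2 f=7, (0,7) g=1 f=7, (1,5) g=2 f=7, (2,5) g=3 f=7, (2,7) g=1 f=5, (3,6) g=3 f=5]

order=[(1,6) → (2,6)]; open=[(0,6) g=2 f=7, (0,7) g=1 f=7, (1,5) g=2 f=7, (2,5) g=3 f=7, (2,7) g=1 f=5, (3,6) g=3 f=5]; closed=[(1,6), (1,7), (2,6)]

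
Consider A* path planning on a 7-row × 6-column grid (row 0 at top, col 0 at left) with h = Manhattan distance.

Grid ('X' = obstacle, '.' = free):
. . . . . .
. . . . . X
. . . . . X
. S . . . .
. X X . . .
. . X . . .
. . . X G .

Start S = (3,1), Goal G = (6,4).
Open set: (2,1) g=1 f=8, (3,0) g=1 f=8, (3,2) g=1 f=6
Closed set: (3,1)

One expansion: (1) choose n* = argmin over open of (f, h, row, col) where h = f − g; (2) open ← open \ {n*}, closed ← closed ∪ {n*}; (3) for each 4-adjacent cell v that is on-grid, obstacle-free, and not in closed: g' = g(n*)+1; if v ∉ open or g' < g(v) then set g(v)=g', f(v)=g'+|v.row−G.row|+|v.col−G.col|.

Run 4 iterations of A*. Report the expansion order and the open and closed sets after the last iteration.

order=[(3,2) → (3,3) → (3,4) → (4,4)]; open=[(2,1) g=1 f=8, (2,2) g=2 f=8, (2,3) g=3 f=8, (2,4) g=4 f=8, (3,0) g=1 f=8, (3,5) g=4 f=8, (4,3) g=3 f=6, (4,5) g=5 f=8, (5,4) g=5 f=6]; closed=[(3,1), (3,2), (3,3), (3,4), (4,4)]

step 1: expand (3,2) (f=6, h=5) → closed; open now [(2,1) g=1 f=8, (2,2) g=2 f=8, (3,0) g=1 f=8, (3,3) g=2 f=6]
step 2: expand (3,3) (f=6, h=4) → closed; open now [(2,1) g=1 f=8, (2,2) g=2 f=8, (2,3) g=3 f=8, (3,0) g=1 f=8, (3,4) g=3 f=6, (4,3) g=3 f=6]
step 3: expand (3,4) (f=6, h=3) → closed; open now [(2,1) g=1 f=8, (2,2) g=2 f=8, (2,3) g=3 f=8, (2,4) g=4 f=8, (3,0) g=1 f=8, (3,5) g=4 f=8, (4,3) g=3 f=6, (4,4) g=4 f=6]
step 4: expand (4,4) (f=6, h=2) → closed; open now [(2,1) g=1 f=8, (2,2) g=2 f=8, (2,3) g=3 f=8, (2,4) g=4 f=8, (3,0) g=1 f=8, (3,5) g=4 f=8, (4,3) g=3 f=6, (4,5) g=5 f=8, (5,4) g=5 f=6]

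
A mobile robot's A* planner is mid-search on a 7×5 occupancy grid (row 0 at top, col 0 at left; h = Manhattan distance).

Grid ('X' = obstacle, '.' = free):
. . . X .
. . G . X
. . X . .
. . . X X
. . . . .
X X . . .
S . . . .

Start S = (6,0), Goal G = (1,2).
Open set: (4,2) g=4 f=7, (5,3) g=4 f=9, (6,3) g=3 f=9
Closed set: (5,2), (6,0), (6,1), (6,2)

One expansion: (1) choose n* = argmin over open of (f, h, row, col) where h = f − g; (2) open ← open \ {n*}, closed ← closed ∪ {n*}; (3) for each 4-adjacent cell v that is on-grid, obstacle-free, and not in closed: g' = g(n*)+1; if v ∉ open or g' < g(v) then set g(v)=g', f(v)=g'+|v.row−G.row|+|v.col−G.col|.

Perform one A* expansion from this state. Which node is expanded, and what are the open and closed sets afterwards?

step 1: expand (4,2) (f=7, h=3) → closed; open now [(3,2) g=5 f=7, (4,1) g=5 f=9, (4,3) g=5 f=9, (5,3) g=4 f=9, (6,3) g=3 f=9]

expanded=(4,2); open=[(3,2) g=5 f=7, (4,1) g=5 f=9, (4,3) g=5 f=9, (5,3) g=4 f=9, (6,3) g=3 f=9]; closed=[(4,2), (5,2), (6,0), (6,1), (6,2)]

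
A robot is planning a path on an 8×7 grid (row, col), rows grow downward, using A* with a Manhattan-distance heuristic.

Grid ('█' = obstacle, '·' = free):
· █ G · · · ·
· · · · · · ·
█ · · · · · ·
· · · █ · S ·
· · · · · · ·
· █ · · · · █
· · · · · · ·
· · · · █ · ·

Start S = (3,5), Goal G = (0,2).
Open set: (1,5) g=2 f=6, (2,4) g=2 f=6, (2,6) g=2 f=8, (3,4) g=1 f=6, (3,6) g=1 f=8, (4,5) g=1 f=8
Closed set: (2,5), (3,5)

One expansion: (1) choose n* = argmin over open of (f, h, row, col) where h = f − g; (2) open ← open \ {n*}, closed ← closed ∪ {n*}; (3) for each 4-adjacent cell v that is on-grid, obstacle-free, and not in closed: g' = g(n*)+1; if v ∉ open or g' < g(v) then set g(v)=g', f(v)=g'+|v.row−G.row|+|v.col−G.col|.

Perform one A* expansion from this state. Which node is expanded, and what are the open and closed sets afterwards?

expanded=(1,5); open=[(0,5) g=3 f=6, (1,4) g=3 f=6, (1,6) g=3 f=8, (2,4) g=2 f=6, (2,6) g=2 f=8, (3,4) g=1 f=6, (3,6) g=1 f=8, (4,5) g=1 f=8]; closed=[(1,5), (2,5), (3,5)]

step 1: expand (1,5) (f=6, h=4) → closed; open now [(0,5) g=3 f=6, (1,4) g=3 f=6, (1,6) g=3 f=8, (2,4) g=2 f=6, (2,6) g=2 f=8, (3,4) g=1 f=6, (3,6) g=1 f=8, (4,5) g=1 f=8]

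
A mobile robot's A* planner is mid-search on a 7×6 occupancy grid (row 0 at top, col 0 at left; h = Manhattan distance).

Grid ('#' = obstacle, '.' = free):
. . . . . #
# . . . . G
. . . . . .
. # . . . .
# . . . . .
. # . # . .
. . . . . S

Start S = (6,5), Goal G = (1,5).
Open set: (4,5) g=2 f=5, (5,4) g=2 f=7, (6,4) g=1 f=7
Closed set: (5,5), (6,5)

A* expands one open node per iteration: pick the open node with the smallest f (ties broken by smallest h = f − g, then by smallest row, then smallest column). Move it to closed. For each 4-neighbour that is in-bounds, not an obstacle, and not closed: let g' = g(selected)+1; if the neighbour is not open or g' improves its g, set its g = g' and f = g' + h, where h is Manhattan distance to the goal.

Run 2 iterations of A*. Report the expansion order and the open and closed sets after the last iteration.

order=[(4,5) → (3,5)]; open=[(2,5) g=4 f=5, (3,4) g=4 f=7, (4,4) g=3 f=7, (5,4) g=2 f=7, (6,4) g=1 f=7]; closed=[(3,5), (4,5), (5,5), (6,5)]

step 1: expand (4,5) (f=5, h=3) → closed; open now [(3,5) g=3 f=5, (4,4) g=3 f=7, (5,4) g=2 f=7, (6,4) g=1 f=7]
step 2: expand (3,5) (f=5, h=2) → closed; open now [(2,5) g=4 f=5, (3,4) g=4 f=7, (4,4) g=3 f=7, (5,4) g=2 f=7, (6,4) g=1 f=7]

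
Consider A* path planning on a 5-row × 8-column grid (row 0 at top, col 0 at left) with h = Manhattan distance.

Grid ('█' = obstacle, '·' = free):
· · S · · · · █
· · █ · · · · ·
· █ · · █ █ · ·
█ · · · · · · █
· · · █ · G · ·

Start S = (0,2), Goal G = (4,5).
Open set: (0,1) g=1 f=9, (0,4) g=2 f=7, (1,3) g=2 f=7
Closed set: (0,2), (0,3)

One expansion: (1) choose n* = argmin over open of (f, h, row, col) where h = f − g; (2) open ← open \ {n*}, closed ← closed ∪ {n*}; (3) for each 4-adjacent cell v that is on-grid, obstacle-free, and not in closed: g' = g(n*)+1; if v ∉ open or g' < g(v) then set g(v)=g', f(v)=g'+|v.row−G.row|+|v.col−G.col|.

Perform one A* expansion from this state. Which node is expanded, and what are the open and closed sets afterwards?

expanded=(0,4); open=[(0,1) g=1 f=9, (0,5) g=3 f=7, (1,3) g=2 f=7, (1,4) g=3 f=7]; closed=[(0,2), (0,3), (0,4)]

step 1: expand (0,4) (f=7, h=5) → closed; open now [(0,1) g=1 f=9, (0,5) g=3 f=7, (1,3) g=2 f=7, (1,4) g=3 f=7]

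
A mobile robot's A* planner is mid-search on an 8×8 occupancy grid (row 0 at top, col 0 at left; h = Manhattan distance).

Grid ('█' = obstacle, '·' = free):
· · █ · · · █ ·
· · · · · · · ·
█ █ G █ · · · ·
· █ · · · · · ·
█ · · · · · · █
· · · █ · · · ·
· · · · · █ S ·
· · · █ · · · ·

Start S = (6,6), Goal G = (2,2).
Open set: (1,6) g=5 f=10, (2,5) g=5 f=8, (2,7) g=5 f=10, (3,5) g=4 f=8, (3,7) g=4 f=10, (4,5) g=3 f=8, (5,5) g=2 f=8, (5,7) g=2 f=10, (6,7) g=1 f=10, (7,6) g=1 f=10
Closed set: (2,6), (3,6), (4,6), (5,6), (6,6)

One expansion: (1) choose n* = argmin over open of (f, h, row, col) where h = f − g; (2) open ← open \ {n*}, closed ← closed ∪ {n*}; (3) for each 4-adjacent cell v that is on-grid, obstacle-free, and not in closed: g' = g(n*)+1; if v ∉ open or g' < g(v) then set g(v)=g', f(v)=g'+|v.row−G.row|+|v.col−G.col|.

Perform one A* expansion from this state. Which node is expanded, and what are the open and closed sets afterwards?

expanded=(2,5); open=[(1,5) g=6 f=10, (1,6) g=5 f=10, (2,4) g=6 f=8, (2,7) g=5 f=10, (3,5) g=4 f=8, (3,7) g=4 f=10, (4,5) g=3 f=8, (5,5) g=2 f=8, (5,7) g=2 f=10, (6,7) g=1 f=10, (7,6) g=1 f=10]; closed=[(2,5), (2,6), (3,6), (4,6), (5,6), (6,6)]

step 1: expand (2,5) (f=8, h=3) → closed; open now [(1,5) g=6 f=10, (1,6) g=5 f=10, (2,4) g=6 f=8, (2,7) g=5 f=10, (3,5) g=4 f=8, (3,7) g=4 f=10, (4,5) g=3 f=8, (5,5) g=2 f=8, (5,7) g=2 f=10, (6,7) g=1 f=10, (7,6) g=1 f=10]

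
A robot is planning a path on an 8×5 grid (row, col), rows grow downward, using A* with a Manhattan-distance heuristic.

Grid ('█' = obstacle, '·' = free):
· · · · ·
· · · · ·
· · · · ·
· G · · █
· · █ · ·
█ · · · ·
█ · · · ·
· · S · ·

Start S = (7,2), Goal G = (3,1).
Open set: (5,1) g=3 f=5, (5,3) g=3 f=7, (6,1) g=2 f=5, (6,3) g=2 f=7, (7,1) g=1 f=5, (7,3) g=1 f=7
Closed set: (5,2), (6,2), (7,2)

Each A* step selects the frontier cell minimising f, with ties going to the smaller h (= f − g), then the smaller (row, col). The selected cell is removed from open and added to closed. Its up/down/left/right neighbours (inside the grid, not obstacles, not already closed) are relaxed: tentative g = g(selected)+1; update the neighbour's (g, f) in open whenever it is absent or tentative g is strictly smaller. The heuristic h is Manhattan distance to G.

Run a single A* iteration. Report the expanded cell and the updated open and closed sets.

expanded=(5,1); open=[(4,1) g=4 f=5, (5,3) g=3 f=7, (6,1) g=2 f=5, (6,3) g=2 f=7, (7,1) g=1 f=5, (7,3) g=1 f=7]; closed=[(5,1), (5,2), (6,2), (7,2)]

step 1: expand (5,1) (f=5, h=2) → closed; open now [(4,1) g=4 f=5, (5,3) g=3 f=7, (6,1) g=2 f=5, (6,3) g=2 f=7, (7,1) g=1 f=5, (7,3) g=1 f=7]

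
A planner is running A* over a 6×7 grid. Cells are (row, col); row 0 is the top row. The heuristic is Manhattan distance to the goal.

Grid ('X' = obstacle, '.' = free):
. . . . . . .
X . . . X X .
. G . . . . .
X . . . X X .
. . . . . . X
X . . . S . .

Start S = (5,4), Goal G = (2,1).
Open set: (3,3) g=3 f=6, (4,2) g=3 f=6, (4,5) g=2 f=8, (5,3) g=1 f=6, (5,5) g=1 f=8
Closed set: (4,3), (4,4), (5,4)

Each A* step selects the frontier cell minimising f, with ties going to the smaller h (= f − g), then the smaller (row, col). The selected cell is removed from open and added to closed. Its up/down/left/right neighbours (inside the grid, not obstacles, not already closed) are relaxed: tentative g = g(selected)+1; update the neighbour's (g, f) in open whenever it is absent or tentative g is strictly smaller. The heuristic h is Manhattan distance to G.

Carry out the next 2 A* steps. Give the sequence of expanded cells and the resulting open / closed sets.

order=[(3,3) → (2,3)]; open=[(1,3) g=5 f=8, (2,2) g=5 f=6, (2,4) g=5 f=8, (3,2) g=4 f=6, (4,2) g=3 f=6, (4,5) g=2 f=8, (5,3) g=1 f=6, (5,5) g=1 f=8]; closed=[(2,3), (3,3), (4,3), (4,4), (5,4)]

step 1: expand (3,3) (f=6, h=3) → closed; open now [(2,3) g=4 f=6, (3,2) g=4 f=6, (4,2) g=3 f=6, (4,5) g=2 f=8, (5,3) g=1 f=6, (5,5) g=1 f=8]
step 2: expand (2,3) (f=6, h=2) → closed; open now [(1,3) g=5 f=8, (2,2) g=5 f=6, (2,4) g=5 f=8, (3,2) g=4 f=6, (4,2) g=3 f=6, (4,5) g=2 f=8, (5,3) g=1 f=6, (5,5) g=1 f=8]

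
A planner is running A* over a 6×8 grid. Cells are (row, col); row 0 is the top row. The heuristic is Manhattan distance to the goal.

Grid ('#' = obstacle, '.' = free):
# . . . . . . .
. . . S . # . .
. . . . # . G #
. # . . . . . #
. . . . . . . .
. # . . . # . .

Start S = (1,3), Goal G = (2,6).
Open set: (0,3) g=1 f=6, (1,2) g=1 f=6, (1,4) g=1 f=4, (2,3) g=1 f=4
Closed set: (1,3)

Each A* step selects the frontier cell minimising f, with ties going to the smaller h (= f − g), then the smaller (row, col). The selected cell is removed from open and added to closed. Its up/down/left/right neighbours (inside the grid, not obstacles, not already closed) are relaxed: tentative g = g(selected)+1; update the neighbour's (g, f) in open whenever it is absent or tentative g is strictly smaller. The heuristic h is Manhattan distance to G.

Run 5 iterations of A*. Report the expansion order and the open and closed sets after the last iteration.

step 1: expand (1,4) (f=4, h=3) → closed; open now [(0,3) g=1 f=6, (0,4) g=2 f=6, (1,2) g=1 f=6, (2,3) g=1 f=4]
step 2: expand (2,3) (f=4, h=3) → closed; open now [(0,3) g=1 f=6, (0,4) g=2 f=6, (1,2) g=1 f=6, (2,2) g=2 f=6, (3,3) g=2 f=6]
step 3: expand (0,4) (f=6, h=4) → closed; open now [(0,3) g=1 f=6, (0,5) g=3 f=6, (1,2) g=1 f=6, (2,2) g=2 f=6, (3,3) g=2 f=6]
step 4: expand (0,5) (f=6, h=3) → closed; open now [(0,3) g=1 f=6, (0,6) g=4 f=6, (1,2) g=1 f=6, (2,2) g=2 f=6, (3,3) g=2 f=6]
step 5: expand (0,6) (f=6, h=2) → closed; open now [(0,3) g=1 f=6, (0,7) g=5 f=8, (1,2) g=1 f=6, (1,6) g=5 f=6, (2,2) g=2 f=6, (3,3) g=2 f=6]

order=[(1,4) → (2,3) → (0,4) → (0,5) → (0,6)]; open=[(0,3) g=1 f=6, (0,7) g=5 f=8, (1,2) g=1 f=6, (1,6) g=5 f=6, (2,2) g=2 f=6, (3,3) g=2 f=6]; closed=[(0,4), (0,5), (0,6), (1,3), (1,4), (2,3)]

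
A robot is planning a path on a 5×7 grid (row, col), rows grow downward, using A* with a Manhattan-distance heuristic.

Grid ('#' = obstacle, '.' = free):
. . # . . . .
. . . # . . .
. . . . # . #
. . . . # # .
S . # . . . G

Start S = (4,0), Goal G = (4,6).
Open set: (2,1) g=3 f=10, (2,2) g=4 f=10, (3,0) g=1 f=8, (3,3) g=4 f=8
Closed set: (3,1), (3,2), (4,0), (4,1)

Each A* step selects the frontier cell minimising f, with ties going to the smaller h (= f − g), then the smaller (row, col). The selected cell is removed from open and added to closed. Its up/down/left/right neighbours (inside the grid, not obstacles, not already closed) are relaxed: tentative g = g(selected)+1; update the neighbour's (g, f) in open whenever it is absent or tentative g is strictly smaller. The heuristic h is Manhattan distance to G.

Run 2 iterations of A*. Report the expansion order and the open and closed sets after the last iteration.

order=[(3,3) → (4,3)]; open=[(2,1) g=3 f=10, (2,2) g=4 f=10, (2,3) g=5 f=10, (3,0) g=1 f=8, (4,4) g=6 f=8]; closed=[(3,1), (3,2), (3,3), (4,0), (4,1), (4,3)]

step 1: expand (3,3) (f=8, h=4) → closed; open now [(2,1) g=3 f=10, (2,2) g=4 f=10, (2,3) g=5 f=10, (3,0) g=1 f=8, (4,3) g=5 f=8]
step 2: expand (4,3) (f=8, h=3) → closed; open now [(2,1) g=3 f=10, (2,2) g=4 f=10, (2,3) g=5 f=10, (3,0) g=1 f=8, (4,4) g=6 f=8]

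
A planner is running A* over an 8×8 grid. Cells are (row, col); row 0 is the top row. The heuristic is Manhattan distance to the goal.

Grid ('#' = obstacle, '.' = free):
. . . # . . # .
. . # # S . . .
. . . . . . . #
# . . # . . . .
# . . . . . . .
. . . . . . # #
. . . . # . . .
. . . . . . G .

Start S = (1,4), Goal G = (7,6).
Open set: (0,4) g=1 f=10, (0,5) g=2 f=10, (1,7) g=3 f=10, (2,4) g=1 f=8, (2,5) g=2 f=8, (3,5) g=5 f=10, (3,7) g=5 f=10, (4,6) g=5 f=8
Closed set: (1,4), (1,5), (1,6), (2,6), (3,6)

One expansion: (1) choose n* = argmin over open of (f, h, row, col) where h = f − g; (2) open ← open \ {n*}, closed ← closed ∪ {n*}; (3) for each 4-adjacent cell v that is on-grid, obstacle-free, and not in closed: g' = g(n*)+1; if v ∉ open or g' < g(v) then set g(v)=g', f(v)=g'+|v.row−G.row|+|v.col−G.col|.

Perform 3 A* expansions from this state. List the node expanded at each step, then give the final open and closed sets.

order=[(4,6) → (2,5) → (3,5)]; open=[(0,4) g=1 f=10, (0,5) g=2 f=10, (1,7) g=3 f=10, (2,4) g=1 f=8, (3,4) g=4 f=10, (3,7) g=5 f=10, (4,5) g=4 f=8, (4,7) g=6 f=10]; closed=[(1,4), (1,5), (1,6), (2,5), (2,6), (3,5), (3,6), (4,6)]

step 1: expand (4,6) (f=8, h=3) → closed; open now [(0,4) g=1 f=10, (0,5) g=2 f=10, (1,7) g=3 f=10, (2,4) g=1 f=8, (2,5) g=2 f=8, (3,5) g=5 f=10, (3,7) g=5 f=10, (4,5) g=6 f=10, (4,7) g=6 f=10]
step 2: expand (2,5) (f=8, h=6) → closed; open now [(0,4) g=1 f=10, (0,5) g=2 f=10, (1,7) g=3 f=10, (2,4) g=1 f=8, (3,5) g=3 f=8, (3,7) g=5 f=10, (4,5) g=6 f=10, (4,7) g=6 f=10]
step 3: expand (3,5) (f=8, h=5) → closed; open now [(0,4) g=1 f=10, (0,5) g=2 f=10, (1,7) g=3 f=10, (2,4) g=1 f=8, (3,4) g=4 f=10, (3,7) g=5 f=10, (4,5) g=4 f=8, (4,7) g=6 f=10]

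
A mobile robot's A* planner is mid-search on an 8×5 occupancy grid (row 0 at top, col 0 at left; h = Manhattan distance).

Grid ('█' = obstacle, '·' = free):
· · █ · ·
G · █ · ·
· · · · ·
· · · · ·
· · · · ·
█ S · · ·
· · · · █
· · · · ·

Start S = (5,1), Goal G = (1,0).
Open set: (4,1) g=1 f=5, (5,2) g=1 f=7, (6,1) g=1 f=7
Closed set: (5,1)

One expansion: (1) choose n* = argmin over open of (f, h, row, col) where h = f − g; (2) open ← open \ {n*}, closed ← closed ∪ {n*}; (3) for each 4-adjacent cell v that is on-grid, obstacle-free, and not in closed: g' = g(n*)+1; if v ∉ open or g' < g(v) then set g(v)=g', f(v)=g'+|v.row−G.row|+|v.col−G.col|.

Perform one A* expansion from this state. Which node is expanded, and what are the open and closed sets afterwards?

step 1: expand (4,1) (f=5, h=4) → closed; open now [(3,1) g=2 f=5, (4,0) g=2 f=5, (4,2) g=2 f=7, (5,2) g=1 f=7, (6,1) g=1 f=7]

expanded=(4,1); open=[(3,1) g=2 f=5, (4,0) g=2 f=5, (4,2) g=2 f=7, (5,2) g=1 f=7, (6,1) g=1 f=7]; closed=[(4,1), (5,1)]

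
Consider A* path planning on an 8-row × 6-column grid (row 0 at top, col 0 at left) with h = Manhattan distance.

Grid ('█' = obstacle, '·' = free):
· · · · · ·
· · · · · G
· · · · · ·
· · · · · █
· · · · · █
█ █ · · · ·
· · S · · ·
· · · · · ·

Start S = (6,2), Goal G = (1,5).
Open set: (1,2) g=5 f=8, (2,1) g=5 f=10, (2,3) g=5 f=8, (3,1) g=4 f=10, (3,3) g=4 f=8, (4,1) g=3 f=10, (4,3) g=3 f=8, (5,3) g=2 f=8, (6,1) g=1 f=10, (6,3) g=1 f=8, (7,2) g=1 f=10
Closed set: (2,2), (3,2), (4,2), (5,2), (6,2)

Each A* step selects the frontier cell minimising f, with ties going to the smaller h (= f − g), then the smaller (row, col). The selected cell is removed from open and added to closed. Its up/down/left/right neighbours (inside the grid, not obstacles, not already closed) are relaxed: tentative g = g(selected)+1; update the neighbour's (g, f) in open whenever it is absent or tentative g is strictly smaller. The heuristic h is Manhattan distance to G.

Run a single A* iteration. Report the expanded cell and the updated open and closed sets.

step 1: expand (1,2) (f=8, h=3) → closed; open now [(0,2) g=6 f=10, (1,1) g=6 f=10, (1,3) g=6 f=8, (2,1) g=5 f=10, (2,3) g=5 f=8, (3,1) g=4 f=10, (3,3) g=4 f=8, (4,1) g=3 f=10, (4,3) g=3 f=8, (5,3) g=2 f=8, (6,1) g=1 f=10, (6,3) g=1 f=8, (7,2) g=1 f=10]

expanded=(1,2); open=[(0,2) g=6 f=10, (1,1) g=6 f=10, (1,3) g=6 f=8, (2,1) g=5 f=10, (2,3) g=5 f=8, (3,1) g=4 f=10, (3,3) g=4 f=8, (4,1) g=3 f=10, (4,3) g=3 f=8, (5,3) g=2 f=8, (6,1) g=1 f=10, (6,3) g=1 f=8, (7,2) g=1 f=10]; closed=[(1,2), (2,2), (3,2), (4,2), (5,2), (6,2)]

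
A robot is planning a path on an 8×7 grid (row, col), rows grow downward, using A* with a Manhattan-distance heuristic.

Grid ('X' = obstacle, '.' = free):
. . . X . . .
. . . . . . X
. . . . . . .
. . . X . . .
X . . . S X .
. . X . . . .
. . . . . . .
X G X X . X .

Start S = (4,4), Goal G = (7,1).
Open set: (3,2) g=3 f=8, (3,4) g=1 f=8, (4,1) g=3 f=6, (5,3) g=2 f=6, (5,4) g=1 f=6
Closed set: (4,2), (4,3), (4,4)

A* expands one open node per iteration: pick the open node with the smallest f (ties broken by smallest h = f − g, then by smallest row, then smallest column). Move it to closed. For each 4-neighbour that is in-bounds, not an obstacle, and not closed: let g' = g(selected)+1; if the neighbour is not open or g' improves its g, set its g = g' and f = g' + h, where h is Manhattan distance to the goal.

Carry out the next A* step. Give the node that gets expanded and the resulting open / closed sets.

step 1: expand (4,1) (f=6, h=3) → closed; open now [(3,1) g=4 f=8, (3,2) g=3 f=8, (3,4) g=1 f=8, (5,1) g=4 f=6, (5,3) g=2 f=6, (5,4) g=1 f=6]

expanded=(4,1); open=[(3,1) g=4 f=8, (3,2) g=3 f=8, (3,4) g=1 f=8, (5,1) g=4 f=6, (5,3) g=2 f=6, (5,4) g=1 f=6]; closed=[(4,1), (4,2), (4,3), (4,4)]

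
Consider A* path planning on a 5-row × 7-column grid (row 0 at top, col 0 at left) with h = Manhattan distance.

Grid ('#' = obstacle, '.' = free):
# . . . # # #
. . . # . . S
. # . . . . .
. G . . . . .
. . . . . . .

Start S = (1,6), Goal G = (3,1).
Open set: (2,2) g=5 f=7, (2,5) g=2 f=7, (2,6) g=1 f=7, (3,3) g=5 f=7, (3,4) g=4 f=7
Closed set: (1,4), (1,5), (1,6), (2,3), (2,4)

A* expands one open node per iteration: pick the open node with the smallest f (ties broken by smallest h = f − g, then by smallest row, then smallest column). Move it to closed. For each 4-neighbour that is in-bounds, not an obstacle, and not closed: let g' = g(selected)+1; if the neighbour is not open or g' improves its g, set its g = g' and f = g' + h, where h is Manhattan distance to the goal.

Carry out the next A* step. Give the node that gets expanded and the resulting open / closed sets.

step 1: expand (2,2) (f=7, h=2) → closed; open now [(1,2) g=6 f=9, (2,5) g=2 f=7, (2,6) g=1 f=7, (3,2) g=6 f=7, (3,3) g=5 f=7, (3,4) g=4 f=7]

expanded=(2,2); open=[(1,2) g=6 f=9, (2,5) g=2 f=7, (2,6) g=1 f=7, (3,2) g=6 f=7, (3,3) g=5 f=7, (3,4) g=4 f=7]; closed=[(1,4), (1,5), (1,6), (2,2), (2,3), (2,4)]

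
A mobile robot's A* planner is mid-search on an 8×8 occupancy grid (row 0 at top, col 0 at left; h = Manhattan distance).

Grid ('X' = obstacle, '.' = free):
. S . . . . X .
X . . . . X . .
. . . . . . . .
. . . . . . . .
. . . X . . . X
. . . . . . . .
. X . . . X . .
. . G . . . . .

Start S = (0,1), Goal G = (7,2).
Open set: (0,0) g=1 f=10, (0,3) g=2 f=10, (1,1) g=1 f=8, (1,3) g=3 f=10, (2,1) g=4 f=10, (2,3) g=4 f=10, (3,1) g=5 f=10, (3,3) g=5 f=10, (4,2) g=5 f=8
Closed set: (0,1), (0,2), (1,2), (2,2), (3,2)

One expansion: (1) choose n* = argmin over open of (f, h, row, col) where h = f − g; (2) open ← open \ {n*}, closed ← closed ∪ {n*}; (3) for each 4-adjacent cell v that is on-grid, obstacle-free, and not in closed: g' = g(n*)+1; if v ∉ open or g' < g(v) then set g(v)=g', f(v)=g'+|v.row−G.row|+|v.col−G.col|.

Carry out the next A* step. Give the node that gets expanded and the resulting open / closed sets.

step 1: expand (4,2) (f=8, h=3) → closed; open now [(0,0) g=1 f=10, (0,3) g=2 f=10, (1,1) g=1 f=8, (1,3) g=3 f=10, (2,1) g=4 f=10, (2,3) g=4 f=10, (3,1) g=5 f=10, (3,3) g=5 f=10, (4,1) g=6 f=10, (5,2) g=6 f=8]

expanded=(4,2); open=[(0,0) g=1 f=10, (0,3) g=2 f=10, (1,1) g=1 f=8, (1,3) g=3 f=10, (2,1) g=4 f=10, (2,3) g=4 f=10, (3,1) g=5 f=10, (3,3) g=5 f=10, (4,1) g=6 f=10, (5,2) g=6 f=8]; closed=[(0,1), (0,2), (1,2), (2,2), (3,2), (4,2)]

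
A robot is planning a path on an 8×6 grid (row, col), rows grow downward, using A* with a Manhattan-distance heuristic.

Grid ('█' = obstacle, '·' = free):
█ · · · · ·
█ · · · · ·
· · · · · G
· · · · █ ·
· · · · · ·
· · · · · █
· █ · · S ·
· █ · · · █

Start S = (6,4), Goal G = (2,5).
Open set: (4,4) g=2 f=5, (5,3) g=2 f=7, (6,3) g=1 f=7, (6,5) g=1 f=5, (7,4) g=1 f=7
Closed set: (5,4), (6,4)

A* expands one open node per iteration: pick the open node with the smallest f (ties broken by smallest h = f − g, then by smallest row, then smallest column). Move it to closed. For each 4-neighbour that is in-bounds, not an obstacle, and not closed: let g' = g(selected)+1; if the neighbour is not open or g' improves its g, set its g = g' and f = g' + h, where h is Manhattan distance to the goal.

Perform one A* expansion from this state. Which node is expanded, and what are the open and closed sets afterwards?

step 1: expand (4,4) (f=5, h=3) → closed; open now [(4,3) g=3 f=7, (4,5) g=3 f=5, (5,3) g=2 f=7, (6,3) g=1 f=7, (6,5) g=1 f=5, (7,4) g=1 f=7]

expanded=(4,4); open=[(4,3) g=3 f=7, (4,5) g=3 f=5, (5,3) g=2 f=7, (6,3) g=1 f=7, (6,5) g=1 f=5, (7,4) g=1 f=7]; closed=[(4,4), (5,4), (6,4)]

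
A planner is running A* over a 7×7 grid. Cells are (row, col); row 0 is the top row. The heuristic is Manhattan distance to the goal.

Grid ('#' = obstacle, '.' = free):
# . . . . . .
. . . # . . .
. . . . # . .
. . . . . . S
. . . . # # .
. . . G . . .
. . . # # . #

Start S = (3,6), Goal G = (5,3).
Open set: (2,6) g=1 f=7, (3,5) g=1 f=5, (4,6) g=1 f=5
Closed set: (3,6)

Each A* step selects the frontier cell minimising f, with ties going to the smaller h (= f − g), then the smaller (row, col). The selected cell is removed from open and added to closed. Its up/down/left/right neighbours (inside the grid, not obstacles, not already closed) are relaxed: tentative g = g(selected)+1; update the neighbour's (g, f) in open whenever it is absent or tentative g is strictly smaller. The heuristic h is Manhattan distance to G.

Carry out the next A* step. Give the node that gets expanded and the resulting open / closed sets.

expanded=(3,5); open=[(2,5) g=2 f=7, (2,6) g=1 f=7, (3,4) g=2 f=5, (4,6) g=1 f=5]; closed=[(3,5), (3,6)]

step 1: expand (3,5) (f=5, h=4) → closed; open now [(2,5) g=2 f=7, (2,6) g=1 f=7, (3,4) g=2 f=5, (4,6) g=1 f=5]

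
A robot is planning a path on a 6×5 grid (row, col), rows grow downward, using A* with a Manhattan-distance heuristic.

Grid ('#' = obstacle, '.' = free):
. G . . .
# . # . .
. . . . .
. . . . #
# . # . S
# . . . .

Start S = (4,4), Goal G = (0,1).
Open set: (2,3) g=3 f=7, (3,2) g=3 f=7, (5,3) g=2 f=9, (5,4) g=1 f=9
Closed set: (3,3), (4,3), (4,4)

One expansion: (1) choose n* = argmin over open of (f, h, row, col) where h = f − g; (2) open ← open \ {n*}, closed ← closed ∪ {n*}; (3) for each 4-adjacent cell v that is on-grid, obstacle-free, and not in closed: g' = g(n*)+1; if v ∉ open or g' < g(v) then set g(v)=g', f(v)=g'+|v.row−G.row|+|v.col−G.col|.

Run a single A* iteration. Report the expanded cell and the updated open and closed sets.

expanded=(2,3); open=[(1,3) g=4 f=7, (2,2) g=4 f=7, (2,4) g=4 f=9, (3,2) g=3 f=7, (5,3) g=2 f=9, (5,4) g=1 f=9]; closed=[(2,3), (3,3), (4,3), (4,4)]

step 1: expand (2,3) (f=7, h=4) → closed; open now [(1,3) g=4 f=7, (2,2) g=4 f=7, (2,4) g=4 f=9, (3,2) g=3 f=7, (5,3) g=2 f=9, (5,4) g=1 f=9]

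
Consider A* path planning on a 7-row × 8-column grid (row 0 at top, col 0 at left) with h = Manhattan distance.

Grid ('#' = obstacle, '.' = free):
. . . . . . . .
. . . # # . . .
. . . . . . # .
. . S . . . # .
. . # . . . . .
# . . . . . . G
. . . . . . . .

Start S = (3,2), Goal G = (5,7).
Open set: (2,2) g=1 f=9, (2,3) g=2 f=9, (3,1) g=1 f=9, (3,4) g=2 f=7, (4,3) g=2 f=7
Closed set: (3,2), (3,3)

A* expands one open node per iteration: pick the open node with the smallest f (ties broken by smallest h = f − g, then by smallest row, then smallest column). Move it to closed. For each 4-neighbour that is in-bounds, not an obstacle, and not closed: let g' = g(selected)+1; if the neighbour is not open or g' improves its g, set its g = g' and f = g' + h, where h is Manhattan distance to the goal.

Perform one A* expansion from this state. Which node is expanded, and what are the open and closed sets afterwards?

step 1: expand (3,4) (f=7, h=5) → closed; open now [(2,2) g=1 f=9, (2,3) g=2 f=9, (2,4) g=3 f=9, (3,1) g=1 f=9, (3,5) g=3 f=7, (4,3) g=2 f=7, (4,4) g=3 f=7]

expanded=(3,4); open=[(2,2) g=1 f=9, (2,3) g=2 f=9, (2,4) g=3 f=9, (3,1) g=1 f=9, (3,5) g=3 f=7, (4,3) g=2 f=7, (4,4) g=3 f=7]; closed=[(3,2), (3,3), (3,4)]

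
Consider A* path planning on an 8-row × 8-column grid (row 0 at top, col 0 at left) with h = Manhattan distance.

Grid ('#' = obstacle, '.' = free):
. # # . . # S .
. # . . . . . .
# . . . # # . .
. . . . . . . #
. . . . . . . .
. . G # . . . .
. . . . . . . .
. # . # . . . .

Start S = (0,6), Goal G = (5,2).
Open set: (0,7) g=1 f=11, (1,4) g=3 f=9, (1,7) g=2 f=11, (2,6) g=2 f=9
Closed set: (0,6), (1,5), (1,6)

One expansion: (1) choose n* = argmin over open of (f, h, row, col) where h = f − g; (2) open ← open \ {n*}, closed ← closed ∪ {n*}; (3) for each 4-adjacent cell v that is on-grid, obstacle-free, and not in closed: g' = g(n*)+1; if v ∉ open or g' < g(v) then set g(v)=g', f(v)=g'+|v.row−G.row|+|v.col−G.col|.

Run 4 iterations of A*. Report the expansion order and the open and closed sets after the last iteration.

order=[(1,4) → (1,3) → (1,2) → (2,2)]; open=[(0,3) g=5 f=11, (0,4) g=4 f=11, (0,7) g=1 f=11, (1,7) g=2 f=11, (2,1) g=7 f=11, (2,3) g=5 f=9, (2,6) g=2 f=9, (3,2) g=7 f=9]; closed=[(0,6), (1,2), (1,3), (1,4), (1,5), (1,6), (2,2)]

step 1: expand (1,4) (f=9, h=6) → closed; open now [(0,4) g=4 f=11, (0,7) g=1 f=11, (1,3) g=4 f=9, (1,7) g=2 f=11, (2,6) g=2 f=9]
step 2: expand (1,3) (f=9, h=5) → closed; open now [(0,3) g=5 f=11, (0,4) g=4 f=11, (0,7) g=1 f=11, (1,2) g=5 f=9, (1,7) g=2 f=11, (2,3) g=5 f=9, (2,6) g=2 f=9]
step 3: expand (1,2) (f=9, h=4) → closed; open now [(0,3) g=5 f=11, (0,4) g=4 f=11, (0,7) g=1 f=11, (1,7) g=2 f=11, (2,2) g=6 f=9, (2,3) g=5 f=9, (2,6) g=2 f=9]
step 4: expand (2,2) (f=9, h=3) → closed; open now [(0,3) g=5 f=11, (0,4) g=4 f=11, (0,7) g=1 f=11, (1,7) g=2 f=11, (2,1) g=7 f=11, (2,3) g=5 f=9, (2,6) g=2 f=9, (3,2) g=7 f=9]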